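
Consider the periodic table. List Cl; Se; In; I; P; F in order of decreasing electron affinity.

Electron affinity generally becomes more exothermic across a period toward the halogens and less exothermic down a group.
These span different periods and groups, so the two trends combine.
P > In: both effects reinforce here, so P is clearly the higher of the two.
Se > P: period and group pull opposite ways; the across-period shift dominates (195 vs 72 kJ/mol).
I > Se: the two effects oppose for this pair; the across-period effect wins (295 vs 195 kJ/mol).
F > I: they share group 17; the group trend gives F the larger value.
Cl > F: this pair runs against the simple trend — see the exception note.
Note the exception: Cl has a higher electron affinity than F, contrary to the simple trend — F's small 2p subshell makes the incoming electron feel strong e⁻–e⁻ repulsion, so Cl actually releases more energy on gaining an electron.
For reference (kJ/mol): F 328, P 72, Cl 349, Se 195, In 29, I 295.
So from highest to lowest: Cl > F > I > Se > P > In.

Cl, F, I, Se, P, In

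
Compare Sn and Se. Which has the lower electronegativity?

Sn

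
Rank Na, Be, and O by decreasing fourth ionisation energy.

Be > Na > O

After 3 electrons have been removed, what remains? Na³⁺ is already 2 electrons into the core; Be³⁺ is already 1 electron into the core; O³⁺ still has 3 valence electrons.
Core electrons are held far more tightly than valence electrons, so Na and Be top the IE_4 order.
Tabulated IE_4 (kJ/mol): Na 9543, Be 21007, O 7469.
So the fourth ionization energies run O < Na < Be.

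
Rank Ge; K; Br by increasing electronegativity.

K < Ge < Br

K is in period 4, group 1; Ge is in period 4, group 14; Br is in period 4, group 17.
Electronegativity increases across a period and decreases down a group, tracking effective nuclear charge and atomic size.
All lie in period 4, so electronegativity increases left to right.
So from lowest to highest: K < Ge < Br.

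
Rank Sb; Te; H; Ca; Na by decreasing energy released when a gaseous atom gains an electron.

Te > Sb > H > Na > Ca

Electron affinity generally becomes more exothermic across a period toward the halogens and less exothermic down a group.
Here both period and group differ, so the two effects have to be weighed against each other.
Na > Ca: period and group pull opposite ways; the down-group shift dominates (53 vs 2 kJ/mol).
H > Na: H sits above Na in group 1, so the down-group effect alone puts H higher.
Sb > H: the two effects oppose for this pair; the across-period effect wins (103 vs 73 kJ/mol).
Te > Sb: both are in period 5; the period trend gives Te the larger value.
Approximate values (kJ/mol): H 73, Na 53, Ca 2, Sb 103, Te 190.
So from highest to lowest: Te > Sb > H > Na > Ca.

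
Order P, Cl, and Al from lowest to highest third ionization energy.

Al, P, Cl

After 2 electrons have been removed, what remains? P²⁺ still has 3 valence electrons; Cl²⁺ still has 5 valence electrons; Al²⁺ still has 1 valence electron.
All are still removing valence electrons, so compare the +2 ions as you would atoms: IE_3 generally rises across a period (higher Z_eff) and falls down a group (larger shell), subject to the usual subshell exceptions.
Valence configurations: P²⁺ [Ne]3s²3p¹, Cl²⁺ [Ne]3s²3p³, Al²⁺ [Ne]3s¹.
Approximate IE_3 values (kJ/mol): P 2914, Cl 3822, Al 2745.
Putting it together, IE_3: Al < P < Cl.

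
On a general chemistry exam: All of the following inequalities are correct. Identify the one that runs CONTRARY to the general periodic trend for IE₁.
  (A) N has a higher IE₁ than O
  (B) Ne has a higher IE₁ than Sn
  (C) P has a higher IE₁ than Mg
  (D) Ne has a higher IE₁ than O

(A)

The general trend: IE₁ increases across a period and decreases down a group.
(A) N (period 2, group 15) vs O (period 2, group 16): the stated order contradicts the simple trend.
(B) Ne (period 2, group 18) vs Sn (period 5, group 14): the stated order agrees with the simple trend.
(C) P (period 3, group 15) vs Mg (period 3, group 2): the stated order agrees with the simple trend.
(D) Ne (period 2, group 18) vs O (period 2, group 16): the stated order agrees with the simple trend.
The exception is (A): pairing an electron in O's 2p⁴ costs repulsion energy, so O ionizes more easily than half-filled N (2p³).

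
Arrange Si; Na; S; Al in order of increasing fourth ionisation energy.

Si, S, Na, Al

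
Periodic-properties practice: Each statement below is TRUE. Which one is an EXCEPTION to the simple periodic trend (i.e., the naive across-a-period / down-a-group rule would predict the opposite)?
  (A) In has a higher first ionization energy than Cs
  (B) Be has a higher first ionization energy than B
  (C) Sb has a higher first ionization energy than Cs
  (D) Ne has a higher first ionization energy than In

(B)

The general trend: first ionization energy increases across a period and decreases down a group.
(A) In (period 5, group 13) vs Cs (period 6, group 1): the stated order agrees with the simple trend.
(B) Be (period 2, group 2) vs B (period 2, group 13): the stated order contradicts the simple trend.
(C) Sb (period 5, group 15) vs Cs (period 6, group 1): the stated order agrees with the simple trend.
(D) Ne (period 2, group 18) vs In (period 5, group 13): the stated order agrees with the simple trend.
The exception is (B): removing B's lone 2p electron is easier than breaking Be's filled 2s².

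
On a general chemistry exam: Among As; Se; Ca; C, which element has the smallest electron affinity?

Adding an electron releases more energy for atoms nearer the top right (short of the noble gases).
These span different periods and groups, so the two trends combine.
As > Ca: As lies to the right of Ca in period 4, so the across-period effect alone puts As higher.
C > As: the two effects oppose for this pair; the down-group effect wins (122 vs 78 kJ/mol).
Se > C: period and group pull opposite ways; the across-period shift dominates (195 vs 122 kJ/mol).
For reference (kJ/mol): C 122, Ca 2, As 78, Se 195.
The smallest electron affinity among these belongs to Ca.

Ca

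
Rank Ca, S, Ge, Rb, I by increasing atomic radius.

S < Ge < I < Ca < Rb

Radius decreases left→right (rising Z_eff, same n) and increases top→bottom (higher n).
Neither a single period nor a single group — weigh both effects.
Ge > S: both effects reinforce here, so Ge is clearly the larger of the two.
I > Ge: period and group pull opposite ways; the down-group shift dominates (133 vs 121 pm).
Ca > I: the two effects oppose for this pair; the across-period effect wins (171 vs 133 pm).
Rb > Ca: relative to Ca, both the across-period and down-group shifts push Rb's atomic radius up.
For reference (pm): S 103, Ca 171, Ge 121, Rb 210, I 133.
So from smallest to largest: S < Ge < I < Ca < Rb.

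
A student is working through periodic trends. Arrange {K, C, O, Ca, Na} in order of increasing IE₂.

Ca < C < K < O < Na

After 1 electron has been removed, what remains? K⁺ is the bare [Ar] core; C⁺ still has 3 valence electrons; O⁺ still has 5 valence electrons; Ca⁺ still has 1 valence electron; Na⁺ is the bare [Ne] core.
Usually core removal costs more than valence removal, but here the competition is close: a tightly held n=2 valence electron can cost more to remove than an n=3 core electron, so the actual values have to decide it.
Valence configurations: C⁺ [He]2s²2p¹, O⁺ [He]2s²2p³, Ca⁺ [Ar]4s¹.
The numbers (kJ/mol): K 3052, C 2353, O 3388, Ca 1145, Na 4562.
Hence IE_2: Ca < C < K < O < Na.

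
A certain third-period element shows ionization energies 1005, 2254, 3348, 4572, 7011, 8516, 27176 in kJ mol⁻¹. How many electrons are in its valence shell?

6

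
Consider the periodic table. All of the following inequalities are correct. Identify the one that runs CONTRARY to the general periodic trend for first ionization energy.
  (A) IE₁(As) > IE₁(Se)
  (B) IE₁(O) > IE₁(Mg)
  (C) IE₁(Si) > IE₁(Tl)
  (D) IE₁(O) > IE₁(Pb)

The general trend: first ionization energy increases across a period and decreases down a group.
(A) As (period 4, group 15) vs Se (period 4, group 16): the stated order contradicts the simple trend.
(B) O (period 2, group 16) vs Mg (period 3, group 2): the stated order agrees with the simple trend.
(C) Si (period 3, group 14) vs Tl (period 6, group 13): the stated order agrees with the simple trend.
(D) O (period 2, group 16) vs Pb (period 6, group 14): the stated order agrees with the simple trend.
The exception is (A): Se (4p⁴) ionizes more easily than half-filled As (4p³).

(A)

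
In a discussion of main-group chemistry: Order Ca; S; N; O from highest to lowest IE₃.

IE_3 is the cost of taking one more electron from the +2 cation: Ca²⁺ is the bare [Ar] core; S²⁺ still has 4 valence electrons; N²⁺ still has 3 valence electrons; O²⁺ still has 4 valence electrons.
Usually core removal costs more than valence removal, but here the competition is close: a tightly held n=2 valence electron can cost more to remove than an n=3 core electron, so the actual values have to decide it.
Valence configurations: S²⁺ [Ne]3s²3p², N²⁺ [He]2s²2p¹, O²⁺ [He]2s²2p².
Tabulated IE_3 (kJ/mol): Ca 4912, S 3357, N 4578, O 5300.
Overall IE_3 order: S < N < Ca < O.

O > Ca > N > S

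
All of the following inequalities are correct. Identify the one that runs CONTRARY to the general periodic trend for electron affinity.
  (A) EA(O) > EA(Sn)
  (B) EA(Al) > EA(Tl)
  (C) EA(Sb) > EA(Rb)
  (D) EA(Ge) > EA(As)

The general trend: electron affinity increases across a period and decreases down a group.
(A) O (period 2, group 16) vs Sn (period 5, group 14): the stated order agrees with the simple trend.
(B) Al (period 3, group 13) vs Tl (period 6, group 13): the stated order agrees with the simple trend.
(C) Sb (period 5, group 15) vs Rb (period 5, group 1): the stated order agrees with the simple trend.
(D) Ge (period 4, group 14) vs As (period 4, group 15): the stated order contradicts the simple trend.
The exception is (D): adding an electron to As's half-filled 4p³ is unfavourable, so Ge (4p²) has the more exothermic EA.

(D)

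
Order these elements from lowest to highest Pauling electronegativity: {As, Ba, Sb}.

As is in period 4, group 15; Sb is in period 5, group 15; Ba is in period 6, group 2.
EN rises left→right (higher Z_eff, smaller atoms) and falls top→bottom (larger, more shielded atoms).
Here both period and group differ, so the two effects have to be weighed against each other.
Sb > Ba: relative to Ba, both the across-period and down-group shifts push Sb's electronegativity up.
As > Sb: they share group 15; the group trend gives As the larger value.
Tabulated electronegativity (Pauling): As 2.18, Sb 2.05, Ba 0.89.
So from lowest to highest: Ba < Sb < As.

Ba < Sb < As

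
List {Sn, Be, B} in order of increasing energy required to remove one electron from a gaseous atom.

Be is in period 2, group 2; B is in period 2, group 13; Sn is in period 5, group 14.
Removing the outermost electron gets harder across a period and easier down a group.
Neither a single period nor a single group — weigh both effects.
B > Sn: period and group pull opposite ways; the down-group shift dominates (801 vs 709 kJ/mol).
Be > B: this pair runs against the simple trend — see the exception note.
Note the exception: Be has a higher first ionization energy than B, contrary to the simple trend — removing B's lone 2p electron is easier than breaking Be's filled 2s².
For reference (kJ/mol): Be 900, B 801, Sn 709.
So from lowest to highest: Sn < B < Be.

Sn < B < Be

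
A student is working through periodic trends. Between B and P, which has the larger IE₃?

B

IE_3 is the cost of taking one more electron from the +2 cation: B²⁺ still has 1 valence electron; P²⁺ still has 3 valence electrons.
All are still removing valence electrons, so compare the +2 ions as you would atoms: IE_3 generally rises across a period (higher Z_eff) and falls down a group (larger shell), subject to the usual subshell exceptions.
Valence configurations: B²⁺ [He]2s¹, P²⁺ [Ne]3s²3p¹.
Tabulated IE_3 (kJ/mol): B 3660, P 2914.
Overall IE_3 order: P < B.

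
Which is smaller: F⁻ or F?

F

Forming F⁻ adds 1 electron to F. More electron–electron repulsion in the same shell, with unchanged nuclear charge, lets the cloud expand.
An anion is larger than its parent atom: F⁻ > F.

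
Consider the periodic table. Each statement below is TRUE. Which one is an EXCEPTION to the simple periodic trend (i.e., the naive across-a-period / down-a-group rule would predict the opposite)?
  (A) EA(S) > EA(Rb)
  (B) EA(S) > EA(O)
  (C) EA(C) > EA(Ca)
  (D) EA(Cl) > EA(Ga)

(B)

The general trend: electron affinity increases across a period and decreases down a group.
(A) S (period 3, group 16) vs Rb (period 5, group 1): the stated order agrees with the simple trend.
(B) S (period 3, group 16) vs O (period 2, group 16): the stated order contradicts the simple trend.
(C) C (period 2, group 14) vs Ca (period 4, group 2): the stated order agrees with the simple trend.
(D) Cl (period 3, group 17) vs Ga (period 4, group 13): the stated order agrees with the simple trend.
The exception is (B): the compact 2p subshell of O repels the added electron more than S's larger 3p does.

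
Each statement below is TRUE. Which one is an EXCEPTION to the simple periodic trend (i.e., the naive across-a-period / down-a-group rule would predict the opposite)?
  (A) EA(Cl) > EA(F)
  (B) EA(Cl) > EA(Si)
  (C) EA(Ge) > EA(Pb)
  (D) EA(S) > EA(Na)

The general trend: electron affinity increases across a period and decreases down a group.
(A) Cl (period 3, group 17) vs F (period 2, group 17): the stated order contradicts the simple trend.
(B) Cl (period 3, group 17) vs Si (period 3, group 14): the stated order agrees with the simple trend.
(C) Ge (period 4, group 14) vs Pb (period 6, group 14): the stated order agrees with the simple trend.
(D) S (period 3, group 16) vs Na (period 3, group 1): the stated order agrees with the simple trend.
The exception is (A): F's small 2p subshell makes the incoming electron feel strong e⁻–e⁻ repulsion, so Cl actually releases more energy on gaining an electron.

(A)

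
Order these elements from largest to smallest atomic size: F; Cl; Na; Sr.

Sr > Na > Cl > F

Atomic radius shrinks across a period as nuclear charge pulls the same shell inward, and grows down a group as new shells are added.
Neither a single period nor a single group — weigh both effects.
Cl > F: they share group 17; the group trend gives Cl the larger value.
Na > Cl: both are in period 3; the period trend gives Na the larger value.
Sr > Na: period and group pull opposite ways; the down-group shift dominates (185 vs 155 pm).
Tabulated atomic radius (pm): F 64, Na 155, Cl 99, Sr 185.
So from largest to smallest: Sr > Na > Cl > F.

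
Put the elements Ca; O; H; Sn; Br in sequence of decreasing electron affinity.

Br > O > Sn > H > Ca

Atoms with high Z_eff and room in the valence shell (especially the halogens) have the most exothermic electron affinities.
These span different periods and groups, so the two trends combine.
H > Ca: period and group pull opposite ways; the down-group shift dominates (73 vs 2 kJ/mol).
Sn > H: period and group pull opposite ways; the across-period shift dominates (107 vs 73 kJ/mol).
O > Sn: relative to Sn, both the across-period and down-group shifts push O's electron affinity up.
Br > O: period and group pull opposite ways; the across-period shift dominates (325 vs 141 kJ/mol).
Approximate values (kJ/mol): H 73, O 141, Ca 2, Br 325, Sn 107.
So from highest to lowest: Br > O > Sn > H > Ca.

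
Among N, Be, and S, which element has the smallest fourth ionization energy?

Consider each +3 ion: N³⁺ still has 2 valence electrons; Be³⁺ is already 1 electron into the core; S³⁺ still has 3 valence electrons.
Pulling an electron out of a noble-gas core costs far more than removing a remaining valence electron, so Be sits at the high end of IE_4.
Valence configurations: N³⁺ [He]2s², S³⁺ [Ne]3s²3p¹.
The numbers (kJ/mol): N 7475, Be 21007, S 4556.
Putting it together, IE_4: S < N < Be.

S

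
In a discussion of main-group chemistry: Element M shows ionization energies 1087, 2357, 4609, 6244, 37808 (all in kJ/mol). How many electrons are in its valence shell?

4

Look for the largest jump between consecutive ionization energies: IE5/IE4 ≈ 6.1, far larger than any earlier ratio.
That jump marks the point where a core electron is being removed. So the atom has 4 valence electrons.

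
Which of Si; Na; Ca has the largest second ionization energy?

Na

After 1 electron has been removed, what remains? Si⁺ still has 3 valence electrons; Na⁺ is the bare [Ne] core; Ca⁺ still has 1 valence electron.
Core electrons are held far more tightly than valence electrons, so Na tops the IE_2 order.
Valence configurations: Si⁺ [Ne]3s²3p¹, Ca⁺ [Ar]4s¹.
Tabulated IE_2 (kJ/mol): Si 1577, Na 4562, Ca 1145.
Overall IE_2 order: Ca < Si < Na.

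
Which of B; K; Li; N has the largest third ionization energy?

Li

After 2 electrons have been removed, what remains? B²⁺ still has 1 valence electron; K²⁺ is already 1 electron into the core; Li²⁺ is already 1 electron into the core; N²⁺ still has 3 valence electrons.
Usually core removal costs more than valence removal, but here the competition is close: a tightly held n=2 valence electron can cost more to remove than an n=3 core electron, so the actual values have to decide it.
Valence configurations: B²⁺ [He]2s¹, N²⁺ [He]2s²2p¹.
Tabulated IE_3 (kJ/mol): B 3660, K 4420, Li 11815, N 4578.
Hence IE_3: B < K < N < Li.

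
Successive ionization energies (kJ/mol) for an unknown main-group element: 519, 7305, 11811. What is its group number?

Group 1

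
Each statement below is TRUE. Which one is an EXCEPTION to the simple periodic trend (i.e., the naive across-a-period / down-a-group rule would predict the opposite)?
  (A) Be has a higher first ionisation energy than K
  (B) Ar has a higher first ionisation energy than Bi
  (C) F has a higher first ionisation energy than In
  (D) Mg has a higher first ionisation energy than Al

(D)

The general trend: first ionisation energy increases across a period and decreases down a group.
(A) Be (period 2, group 2) vs K (period 4, group 1): the stated order agrees with the simple trend.
(B) Ar (period 3, group 18) vs Bi (period 6, group 15): the stated order agrees with the simple trend.
(C) F (period 2, group 17) vs In (period 5, group 13): the stated order agrees with the simple trend.
(D) Mg (period 3, group 2) vs Al (period 3, group 13): the stated order contradicts the simple trend.
The exception is (D): Al's single 3p electron is easier to remove than one from Mg's filled 3s².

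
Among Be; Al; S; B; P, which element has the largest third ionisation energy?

Be

Consider each +2 ion: Be²⁺ is the bare [He] core; Al²⁺ still has 1 valence electron; S²⁺ still has 4 valence electrons; B²⁺ still has 1 valence electron; P²⁺ still has 3 valence electrons.
Core electrons are held far more tightly than valence electrons, so Be tops the IE_3 order.
Valence configurations: Al²⁺ [Ne]3s¹, S²⁺ [Ne]3s²3p², B²⁺ [He]2s¹, P²⁺ [Ne]3s²3p¹.
The numbers (kJ/mol): Be 14849, Al 2745, S 3357, B 3660, P 2914.
Hence IE_3: Al < P < S < B < Be.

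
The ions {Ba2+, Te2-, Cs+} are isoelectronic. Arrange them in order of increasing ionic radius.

Ba2+, Cs+, Te2-

All of these have 54 electrons, so size is governed by nuclear charge alone: the more protons, the stronger the pull on the same electron cloud, and the smaller the ion.
Nuclear charges: Ba2+ (Z=56), Cs+ (Z=55), Te2- (Z=52).
Smallest to largest: Ba2+ < Cs+ < Te2-.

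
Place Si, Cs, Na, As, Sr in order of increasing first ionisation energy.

Cs < Na < Sr < Si < As

IE₁ increases left→right with effective nuclear charge and decreases top→bottom as the valence shell moves farther out.
Neither a single period nor a single group — weigh both effects.
Na > Cs: Na sits above Cs in group 1, so the down-group effect alone puts Na higher.
Sr > Na: the two effects oppose for this pair; the across-period effect wins (550 vs 496 kJ/mol).
Si > Sr: relative to Sr, both the across-period and down-group shifts push Si's first ionization energy up.
As > Si: the two effects oppose for this pair; the across-period effect wins (947 vs 786 kJ/mol).
Tabulated first ionization energy (kJ/mol): Na 496, Si 786, As 947, Sr 550, Cs 376.
So from lowest to highest: Cs < Na < Sr < Si < As.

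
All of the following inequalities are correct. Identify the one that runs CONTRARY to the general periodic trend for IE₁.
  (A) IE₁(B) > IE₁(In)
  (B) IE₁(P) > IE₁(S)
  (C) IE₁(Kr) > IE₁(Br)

(B)

The general trend: IE₁ increases across a period and decreases down a group.
(A) B (period 2, group 13) vs In (period 5, group 13): the stated order agrees with the simple trend.
(B) P (period 3, group 15) vs S (period 3, group 16): the stated order contradicts the simple trend.
(C) Kr (period 4, group 18) vs Br (period 4, group 17): the stated order agrees with the simple trend.
The exception is (B): S (3p⁴) ionizes more easily than half-filled P (3p³) because the paired 3p electron in S is pushed out by e⁻–e⁻ repulsion.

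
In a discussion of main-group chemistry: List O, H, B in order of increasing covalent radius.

H, O, B

Across a period the added protons contract the valence shell; down a group each new principal shell makes the atom larger.
These span different periods and groups, so the two trends combine.
O > H: the two effects oppose for this pair; the down-group effect wins (63 vs 32 pm).
B > O: B lies to the left of O in period 2, so the across-period effect alone puts B larger.
Approximate values (pm): H 32, B 85, O 63.
So from smallest to largest: H < O < B.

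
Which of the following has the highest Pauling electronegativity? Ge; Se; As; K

Atoms toward the upper right of the periodic table pull bonding electrons most strongly.
All lie in period 4, so electronegativity increases left to right.
The highest Pauling electronegativity among these belongs to Se.

Se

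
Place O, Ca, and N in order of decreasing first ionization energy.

N > O > Ca

N is in period 2, group 15; O is in period 2, group 16; Ca is in period 4, group 2.
First ionization energy rises across a period (greater Z_eff holds electrons more tightly) and falls down a group (valence electrons are farther from the nucleus).
Neither a single period nor a single group — weigh both effects.
O > Ca: both effects reinforce here, so O is clearly the higher of the two.
N > O: this pair runs against the simple trend — see the exception note.
Note the exception: N has a higher first ionization energy than O, contrary to the simple trend — pairing an electron in O's 2p⁴ costs repulsion energy, so O ionizes more easily than half-filled N (2p³).
Tabulated first ionization energy (kJ/mol): N 1402, O 1314, Ca 590.
So from highest to lowest: N > O > Ca.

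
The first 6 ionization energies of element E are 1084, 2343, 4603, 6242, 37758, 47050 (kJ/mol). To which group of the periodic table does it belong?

Look for the largest jump between consecutive ionization energies: IE5/IE4 ≈ 6.0, far larger than any earlier ratio.
That jump marks the point where a core electron is being removed. So the atom has 4 valence electrons.
A main-group element with 4 valence electrons is in group 14.

Group 14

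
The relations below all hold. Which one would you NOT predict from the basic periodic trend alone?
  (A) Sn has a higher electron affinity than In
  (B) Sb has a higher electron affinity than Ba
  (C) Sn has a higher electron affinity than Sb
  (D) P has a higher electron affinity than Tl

(C)

The general trend: electron affinity increases across a period and decreases down a group.
(A) Sn (period 5, group 14) vs In (period 5, group 13): the stated order agrees with the simple trend.
(B) Sb (period 5, group 15) vs Ba (period 6, group 2): the stated order agrees with the simple trend.
(C) Sn (period 5, group 14) vs Sb (period 5, group 15): the stated order contradicts the simple trend.
(D) P (period 3, group 15) vs Tl (period 6, group 13): the stated order agrees with the simple trend.
The exception is (C): adding an electron to Sb's half-filled 5p³ is unfavourable, so Sn has the more exothermic EA.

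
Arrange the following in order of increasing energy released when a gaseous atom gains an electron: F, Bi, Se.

Bi, Se, F

Atoms with high Z_eff and room in the valence shell (especially the halogens) have the most exothermic electron affinities.
Neither a single period nor a single group — weigh both effects.
Se > Bi: relative to Bi, both the across-period and down-group shifts push Se's electron affinity up.
F > Se: relative to Se, both the across-period and down-group shifts push F's electron affinity up.
Tabulated electron affinity (kJ/mol): F 328, Se 195, Bi 91.
So from lowest to highest: Bi < Se < F.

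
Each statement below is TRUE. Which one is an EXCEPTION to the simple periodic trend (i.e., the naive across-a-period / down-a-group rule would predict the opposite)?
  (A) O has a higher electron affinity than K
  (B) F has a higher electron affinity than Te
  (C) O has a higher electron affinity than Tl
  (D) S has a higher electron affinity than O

(D)

The general trend: electron affinity increases across a period and decreases down a group.
(A) O (period 2, group 16) vs K (period 4, group 1): the stated order agrees with the simple trend.
(B) F (period 2, group 17) vs Te (period 5, group 16): the stated order agrees with the simple trend.
(C) O (period 2, group 16) vs Tl (period 6, group 13): the stated order agrees with the simple trend.
(D) S (period 3, group 16) vs O (period 2, group 16): the stated order contradicts the simple trend.
The exception is (D): the compact 2p subshell of O repels the added electron more than S's larger 3p does.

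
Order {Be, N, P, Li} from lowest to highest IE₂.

Be, P, N, Li

Consider each +1 ion: Be⁺ still has 1 valence electron; N⁺ still has 4 valence electrons; P⁺ still has 4 valence electrons; Li⁺ is the bare [He] core.
Breaking into a closed-shell core is much more expensive than removing a leftover valence electron — Li has the largest IE_2 here.
Valence configurations: Be⁺ [He]2s¹, N⁺ [He]2s²2p², P⁺ [Ne]3s²3p².
Tabulated IE_2 (kJ/mol): Be 1757, N 2856, P 1907, Li 7298.
So the second ionization energies run Be < P < N < Li.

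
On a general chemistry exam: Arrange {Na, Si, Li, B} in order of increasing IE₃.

Si, B, Na, Li

After 2 electrons have been removed, what remains? Na²⁺ is already 1 electron into the core; Si²⁺ still has 2 valence electrons; Li²⁺ is already 1 electron into the core; B²⁺ still has 1 valence electron.
Breaking into a closed-shell core is much more expensive than removing a leftover valence electron — Na and Li have the largest IE_3 here.
Valence configurations: Si²⁺ [Ne]3s², B²⁺ [He]2s¹.
Tabulated IE_3 (kJ/mol): Na 6910, Si 3232, Li 11815, B 3660.
Hence IE_3: Si < B < Na < Li.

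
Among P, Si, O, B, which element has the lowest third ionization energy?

The third ionization energy removes an electron from the +2 ion. For each element: P²⁺ still has 3 valence electrons; Si²⁺ still has 2 valence electrons; O²⁺ still has 4 valence electrons; B²⁺ still has 1 valence electron.
All are still removing valence electrons, so compare the +2 ions as you would atoms: IE_3 generally rises across a period (higher Z_eff) and falls down a group (larger shell), subject to the usual subshell exceptions.
Valence configurations: P²⁺ [Ne]3s²3p¹, Si²⁺ [Ne]3s², O²⁺ [He]2s²2p², B²⁺ [He]2s¹.
P²⁺ loses a lone 3p electron whereas Si²⁺ must break into a filled 3s² pair, so IE_3(Si) > IE_3(P) even though P has the higher nuclear charge.
Tabulated IE_3 (kJ/mol): P 2914, Si 3232, O 5300, B 3660.
So the third ionization energies run P < Si < B < O.

P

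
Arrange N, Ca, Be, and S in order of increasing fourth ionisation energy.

S, Ca, N, Be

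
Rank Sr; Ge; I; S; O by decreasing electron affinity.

Adding an electron releases more energy for atoms nearer the top right (short of the noble gases).
Here both period and group differ, so the two effects have to be weighed against each other.
Ge > Sr: relative to Sr, both the across-period and down-group shifts push Ge's electron affinity up.
O > Ge: both effects reinforce here, so O is clearly the higher of the two.
S > O: this pair runs against the simple trend — see the exception note.
I > S: period and group pull opposite ways; the across-period shift dominates (295 vs 200 kJ/mol).
Note the exception: S has a higher electron affinity than O, contrary to the simple trend — the compact 2p subshell of O repels the added electron more than S's larger 3p does.
Tabulated electron affinity (kJ/mol): O 141, S 200, Ge 119, Sr 5, I 295.
So from highest to lowest: I > S > O > Ge > Sr.

I > S > O > Ge > Sr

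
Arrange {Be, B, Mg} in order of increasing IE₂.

Mg < Be < B

The second ionization energy removes an electron from the +1 ion. For each element: Be⁺ still has 1 valence electron; B⁺ still has 2 valence electrons; Mg⁺ still has 1 valence electron.
All are still removing valence electrons, so compare the +1 ions as you would atoms: IE_2 generally rises across a period (higher Z_eff) and falls down a group (larger shell), subject to the usual subshell exceptions.
Valence configurations: Be⁺ [He]2s¹, B⁺ [He]2s², Mg⁺ [Ne]3s¹.
Approximate IE_2 values (kJ/mol): Be 1757, B 2427, Mg 1451.
Overall IE_2 order: Mg < Be < B.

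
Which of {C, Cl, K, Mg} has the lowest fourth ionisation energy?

Cl

IE_4 is the cost of taking one more electron from the +3 cation: C³⁺ still has 1 valence electron; Cl³⁺ still has 4 valence electrons; K³⁺ is already 2 electrons into the core; Mg³⁺ is already 1 electron into the core.
Usually core removal costs more than valence removal, but here the competition is close: a tightly held n=2 valence electron can cost more to remove than an n=3 core electron, so the actual values have to decide it.
Valence configurations: C³⁺ [He]2s¹, Cl³⁺ [Ne]3s²3p².
Tabulated IE_4 (kJ/mol): C 6223, Cl 5159, K 5877, Mg 10543.
Putting it together, IE_4: Cl < K < C < Mg.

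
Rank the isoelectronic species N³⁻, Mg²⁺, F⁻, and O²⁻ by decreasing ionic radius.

All of these have 10 electrons, so size is governed by nuclear charge alone: the more protons, the stronger the pull on the same electron cloud, and the smaller the ion.
Nuclear charges: Mg²⁺ (Z=12), F⁻ (Z=9), O²⁻ (Z=8), N³⁻ (Z=7).
Largest to smallest: N³⁻ > O²⁻ > F⁻ > Mg²⁺.

N³⁻ > O²⁻ > F⁻ > Mg²⁺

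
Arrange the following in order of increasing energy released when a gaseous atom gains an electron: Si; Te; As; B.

B is in period 2, group 13; Si is in period 3, group 14; As is in period 4, group 15; Te is in period 5, group 16.
EA tends to increase across a period and decrease down a group, though the pattern is less regular than for IE or radius.
A diagonal step moves right (one effect) and down (the opposite effect) at once.
As > B: the two effects oppose for this pair; the across-period effect wins (78 vs 27 kJ/mol).
Si > As: the two effects oppose for this pair; the down-group effect wins (134 vs 78 kJ/mol).
Te > Si: the two effects oppose for this pair; the across-period effect wins (190 vs 134 kJ/mol).
For reference (kJ/mol): B 27, Si 134, As 78, Te 190.
So from lowest to highest: B < As < Si < Te.

B, As, Si, Te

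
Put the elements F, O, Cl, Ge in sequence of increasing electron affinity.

Ge, O, F, Cl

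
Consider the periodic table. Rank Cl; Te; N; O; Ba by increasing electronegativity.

N is in period 2, group 15; O is in period 2, group 16; Cl is in period 3, group 17; Te is in period 5, group 16; Ba is in period 6, group 2.
Smaller atoms with higher effective nuclear charge are more electronegative.
These span different periods and groups, so the two trends combine.
Te > Ba: relative to Ba, both the across-period and down-group shifts push Te's electronegativity up.
N > Te: period and group pull opposite ways; the down-group shift dominates (3.04 vs 2.10).
Cl > N: the two effects oppose for this pair; the across-period effect wins (3.16 vs 3.04).
O > Cl: the two effects oppose for this pair; the down-group effect wins (3.44 vs 3.16).
Tabulated electronegativity (Pauling): N 3.04, O 3.44, Cl 3.16, Te 2.10, Ba 0.89.
So from lowest to highest: Ba < Te < N < Cl < O.

Ba < Te < N < Cl < O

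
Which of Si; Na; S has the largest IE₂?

Na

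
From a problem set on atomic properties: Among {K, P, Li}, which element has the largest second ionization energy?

Li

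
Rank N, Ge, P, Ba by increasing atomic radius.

N is in period 2, group 15; P is in period 3, group 15; Ge is in period 4, group 14; Ba is in period 6, group 2.
Atomic radius shrinks across a period as nuclear charge pulls the same shell inward, and grows down a group as new shells are added.
Neither a single period nor a single group — weigh both effects.
P > N: P sits below N in group 15, so the down-group effect alone puts P larger.
Ge > P: both effects reinforce here, so Ge is clearly the larger of the two.
Ba > Ge: relative to Ge, both the across-period and down-group shifts push Ba's atomic radius up.
Approximate values (pm): N 71, P 111, Ge 121, Ba 196.
So from smallest to largest: N < P < Ge < Ba.

N < P < Ge < Ba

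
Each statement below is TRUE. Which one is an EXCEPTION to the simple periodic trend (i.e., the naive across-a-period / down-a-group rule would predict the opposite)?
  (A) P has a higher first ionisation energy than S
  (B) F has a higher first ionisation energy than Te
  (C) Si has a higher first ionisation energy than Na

The general trend: first ionisation energy increases across a period and decreases down a group.
(A) P (period 3, group 15) vs S (period 3, group 16): the stated order contradicts the simple trend.
(B) F (period 2, group 17) vs Te (period 5, group 16): the stated order agrees with the simple trend.
(C) Si (period 3, group 14) vs Na (period 3, group 1): the stated order agrees with the simple trend.
The exception is (A): S (3p⁴) ionizes more easily than half-filled P (3p³) because the paired 3p electron in S is pushed out by e⁻–e⁻ repulsion.

(A)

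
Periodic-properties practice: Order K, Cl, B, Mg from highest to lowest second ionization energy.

IE_2 is the cost of taking one more electron from the +1 cation: K⁺ is the bare [Ar] core; Cl⁺ still has 6 valence electrons; B⁺ still has 2 valence electrons; Mg⁺ still has 1 valence electron.
Core electrons are held far more tightly than valence electrons, so K tops the IE_2 order.
Valence configurations: Cl⁺ [Ne]3s²3p⁴, B⁺ [He]2s², Mg⁺ [Ne]3s¹.
Tabulated IE_2 (kJ/mol): K 3052, Cl 2298, B 2427, Mg 1451.
So the second ionization energies run Mg < Cl < B < K.

K > B > Cl > Mg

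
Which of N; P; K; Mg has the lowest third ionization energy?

P

After 2 electrons have been removed, what remains? N²⁺ still has 3 valence electrons; P²⁺ still has 3 valence electrons; K²⁺ is already 1 electron into the core; Mg²⁺ is the bare [Ne] core.
Usually core removal costs more than valence removal, but here the competition is close: a tightly held n=2 valence electron can cost more to remove than an n=3 core electron, so the actual values have to decide it.
Valence configurations: N²⁺ [He]2s²2p¹, P²⁺ [Ne]3s²3p¹.
The numbers (kJ/mol): N 4578, P 2914, K 4420, Mg 7733.
Putting it together, IE_3: P < K < N < Mg.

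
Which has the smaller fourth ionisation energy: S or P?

S

After 3 electrons have been removed, what remains? S³⁺ still has 3 valence electrons; P³⁺ still has 2 valence electrons.
All are still removing valence electrons, so compare the +3 ions as you would atoms: IE_4 generally rises across a period (higher Z_eff) and falls down a group (larger shell), subject to the usual subshell exceptions.
Valence configurations: S³⁺ [Ne]3s²3p¹, P³⁺ [Ne]3s².
S³⁺ loses a lone 3p electron whereas P³⁺ must break into a filled 3s² pair, so IE_4(P) > IE_4(S) even though S has the higher nuclear charge.
Tabulated IE_4 (kJ/mol): S 4556, P 4964.
Putting it together, IE_4: S < P.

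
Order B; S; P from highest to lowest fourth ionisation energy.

After 3 electrons have been removed, what remains? B³⁺ is the bare [He] core; S³⁺ still has 3 valence electrons; P³⁺ still has 2 valence electrons.
Core electrons are held far more tightly than valence electrons, so B tops the IE_4 order.
Valence configurations: S³⁺ [Ne]3s²3p¹, P³⁺ [Ne]3s².
S³⁺ loses a lone 3p electron whereas P³⁺ must break into a filled 3s² pair, so IE_4(P) > IE_4(S) even though S has the higher nuclear charge.
The numbers (kJ/mol): B 25026, S 4556, P 4964.
So the fourth ionization energies run S < P < B.

B > P > S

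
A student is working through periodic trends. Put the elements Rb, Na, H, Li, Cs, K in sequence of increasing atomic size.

H is in period 1, group 1; Li is in period 2, group 1; Na is in period 3, group 1; K is in period 4, group 1; Rb is in period 5, group 1; Cs is in period 6, group 1.
Atomic radius shrinks across a period as nuclear charge pulls the same shell inward, and grows down a group as new shells are added.
All are in group 1, so atomic radius increases down the group.
So from smallest to largest: H < Li < Na < K < Rb < Cs.

H < Li < Na < K < Rb < Cs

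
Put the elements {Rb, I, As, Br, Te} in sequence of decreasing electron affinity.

As is in period 4, group 15; Br is in period 4, group 17; Rb is in period 5, group 1; Te is in period 5, group 16; I is in period 5, group 17.
EA tends to increase across a period and decrease down a group, though the pattern is less regular than for IE or radius.
Here both period and group differ, so the two effects have to be weighed against each other.
As > Rb: both effects reinforce here, so As is clearly the higher of the two.
Te > As: the two effects oppose for this pair; the across-period effect wins (190 vs 78 kJ/mol).
I > Te: both are in period 5; the period trend gives I the larger value.
Br > I: they share group 17; the group trend gives Br the larger value.
Approximate values (kJ/mol): As 78, Br 325, Rb 47, Te 190, I 295.
So from highest to lowest: Br > I > Te > As > Rb.

Br > I > Te > As > Rb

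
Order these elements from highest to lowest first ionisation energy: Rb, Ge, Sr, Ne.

Ne is in period 2, group 18; Ge is in period 4, group 14; Rb is in period 5, group 1; Sr is in period 5, group 2.
Removing the outermost electron gets harder across a period and easier down a group.
These span different periods and groups, so the two trends combine.
Sr > Rb: Sr lies to the right of Rb in period 5, so the across-period effect alone puts Sr higher.
Ge > Sr: relative to Sr, both the across-period and down-group shifts push Ge's first ionization energy up.
Ne > Ge: relative to Ge, both the across-period and down-group shifts push Ne's first ionization energy up.
Tabulated first ionization energy (kJ/mol): Ne 2081, Ge 762, Rb 403, Sr 550.
So from highest to lowest: Ne > Ge > Sr > Rb.

Ne > Ge > Sr > Rb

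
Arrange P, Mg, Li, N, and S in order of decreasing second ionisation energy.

Li > N > S > P > Mg

IE_2 is the cost of taking one more electron from the +1 cation: P⁺ still has 4 valence electrons; Mg⁺ still has 1 valence electron; Li⁺ is the bare [He] core; N⁺ still has 4 valence electrons; S⁺ still has 5 valence electrons.
Core electrons are held far more tightly than valence electrons, so Li tops the IE_2 order.
Valence configurations: P⁺ [Ne]3s²3p², Mg⁺ [Ne]3s¹, N⁺ [He]2s²2p², S⁺ [Ne]3s²3p³.
Approximate IE_2 values (kJ/mol): P 1907, Mg 1451, Li 7298, N 2856, S 2252.
So the second ionization energies run Mg < P < S < N < Li.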